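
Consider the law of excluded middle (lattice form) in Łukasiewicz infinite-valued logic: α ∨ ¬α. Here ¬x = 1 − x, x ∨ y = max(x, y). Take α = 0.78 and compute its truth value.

¬α = 1 − 0.78 = 0.22
α ∨ ¬α = max(0.78, 0.22) = 0.78
(The value 0.78 < 1 shows this instance is not satisfied; not a Ł∞-tautology — its value is max(a, 1−a).)

0.78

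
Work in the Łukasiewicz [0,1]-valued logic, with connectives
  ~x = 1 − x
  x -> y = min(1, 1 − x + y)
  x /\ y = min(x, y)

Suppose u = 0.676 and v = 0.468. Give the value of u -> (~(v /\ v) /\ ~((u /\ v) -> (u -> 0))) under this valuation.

0.468

v /\ v = min(0.468, 0.468) = 0.468
~(v /\ v) = 1 − 0.468 = 0.532
u /\ v = min(0.676, 0.468) = 0.468
u -> 0 = min(1, 1 − 0.676 + 0.000) = min(1, 0.324) = 0.324
(u /\ v) -> (u -> 0) = min(1, 1 − 0.468 + 0.324) = min(1, 0.856) = 0.856
~((u /\ v) -> (u -> 0)) = 1 − 0.856 = 0.144
~(v /\ v) /\ ~((u /\ v) -> (u -> 0)) = min(0.532, 0.144) = 0.144
u -> (~(v /\ v) /\ ~((u /\ v) -> (u -> 0))) = min(1, 1 − 0.676 + 0.144) = min(1, 0.468) = 0.468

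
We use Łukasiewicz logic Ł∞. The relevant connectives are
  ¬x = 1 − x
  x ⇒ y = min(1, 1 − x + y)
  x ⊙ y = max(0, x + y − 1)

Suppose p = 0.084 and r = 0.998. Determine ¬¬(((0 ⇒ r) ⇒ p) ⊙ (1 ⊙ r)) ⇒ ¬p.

0 ⇒ r = min(1, 1 − 0.000 + 0.998) = min(1, 1.998) = 1.000
(0 ⇒ r) ⇒ p = min(1, 1 − 1.000 + 0.084) = min(1, 0.084) = 0.084
1 ⊙ r = max(0, 1.000 + 0.998 − 1) = max(0, 0.998) = 0.998
((0 ⇒ r) ⇒ p) ⊙ (1 ⊙ r) = max(0, 0.084 + 0.998 − 1) = max(0, 0.082) = 0.082
¬(((0 ⇒ r) ⇒ p) ⊙ (1 ⊙ r)) = 1 − 0.082 = 0.918
¬¬(((0 ⇒ r) ⇒ p) ⊙ (1 ⊙ r)) = 1 − 0.918 = 0.082
¬p = 1 − 0.084 = 0.916
¬¬(((0 ⇒ r) ⇒ p) ⊙ (1 ⊙ r)) ⇒ ¬p = min(1, 1 − 0.082 + 0.916) = min(1, 1.834) = 1.000

1.000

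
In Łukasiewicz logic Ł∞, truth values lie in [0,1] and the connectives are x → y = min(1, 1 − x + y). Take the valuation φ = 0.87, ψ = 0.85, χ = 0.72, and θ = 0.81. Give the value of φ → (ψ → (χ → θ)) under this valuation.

1.00

χ → θ = min(1, 1 − 0.72 + 0.81) = min(1, 1.09) = 1.00
ψ → (χ → θ) = min(1, 1 − 0.85 + 1.00) = min(1, 1.15) = 1.00
φ → (ψ → (χ → θ)) = min(1, 1 − 0.87 + 1.00) = min(1, 1.13) = 1.00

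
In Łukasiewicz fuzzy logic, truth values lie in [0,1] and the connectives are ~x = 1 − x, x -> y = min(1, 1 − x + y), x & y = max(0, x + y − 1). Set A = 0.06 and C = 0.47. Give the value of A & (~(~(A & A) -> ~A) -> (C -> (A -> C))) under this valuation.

0.06

A & A = max(0, 0.06 + 0.06 − 1) = max(0, -0.88) = 0.00
~(A & A) = 1 − 0.00 = 1.00
~A = 1 − 0.06 = 0.94
~(A & A) -> ~A = min(1, 1 − 1.00 + 0.94) = min(1, 0.94) = 0.94
~(~(A & A) -> ~A) = 1 − 0.94 = 0.06
A -> C = min(1, 1 − 0.06 + 0.47) = min(1, 1.41) = 1.00
C -> (A -> C) = min(1, 1 − 0.47 + 1.00) = min(1, 1.53) = 1.00
~(~(A & A) -> ~A) -> (C -> (A -> C)) = min(1, 1 − 0.06 + 1.00) = min(1, 1.94) = 1.00
A & (~(~(A & A) -> ~A) -> (C -> (A -> C))) = max(0, 0.06 + 1.00 − 1) = max(0, 0.06) = 0.06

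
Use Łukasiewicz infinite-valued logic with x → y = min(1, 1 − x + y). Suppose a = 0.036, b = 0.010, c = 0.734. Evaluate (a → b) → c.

0.760

a → b = min(1, 1 − 0.036 + 0.010) = min(1, 0.974) = 0.974
(a → b) → c = min(1, 1 − 0.974 + 0.734) = min(1, 0.760) = 0.760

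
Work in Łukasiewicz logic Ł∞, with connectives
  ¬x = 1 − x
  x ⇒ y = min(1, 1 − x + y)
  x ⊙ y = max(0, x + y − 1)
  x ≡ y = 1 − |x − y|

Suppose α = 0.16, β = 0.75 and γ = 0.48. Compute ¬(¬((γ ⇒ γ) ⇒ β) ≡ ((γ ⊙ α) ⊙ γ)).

γ ⇒ γ = min(1, 1 − 0.48 + 0.48) = min(1, 1.00) = 1.00
(γ ⇒ γ) ⇒ β = min(1, 1 − 1.00 + 0.75) = min(1, 0.75) = 0.75
¬((γ ⇒ γ) ⇒ β) = 1 − 0.75 = 0.25
γ ⊙ α = max(0, 0.48 + 0.16 − 1) = max(0, -0.36) = 0.00
(γ ⊙ α) ⊙ γ = max(0, 0.00 + 0.48 − 1) = max(0, -0.52) = 0.00
¬((γ ⇒ γ) ⇒ β) ≡ ((γ ⊙ α) ⊙ γ) = 1 − |0.25 − 0.00| = 1 − 0.25 = 0.75
¬(¬((γ ⇒ γ) ⇒ β) ≡ ((γ ⊙ α) ⊙ γ)) = 1 − 0.75 = 0.25

0.25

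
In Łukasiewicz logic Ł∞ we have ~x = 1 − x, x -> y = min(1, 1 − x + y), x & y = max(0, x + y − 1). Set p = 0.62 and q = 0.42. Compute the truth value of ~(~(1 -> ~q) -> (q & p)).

~q = 1 − 0.42 = 0.58
1 -> ~q = min(1, 1 − 1.00 + 0.58) = min(1, 0.58) = 0.58
~(1 -> ~q) = 1 − 0.58 = 0.42
q & p = max(0, 0.42 + 0.62 − 1) = max(0, 0.04) = 0.04
~(1 -> ~q) -> (q & p) = min(1, 1 − 0.42 + 0.04) = min(1, 0.62) = 0.62
~(~(1 -> ~q) -> (q & p)) = 1 − 0.62 = 0.38

0.38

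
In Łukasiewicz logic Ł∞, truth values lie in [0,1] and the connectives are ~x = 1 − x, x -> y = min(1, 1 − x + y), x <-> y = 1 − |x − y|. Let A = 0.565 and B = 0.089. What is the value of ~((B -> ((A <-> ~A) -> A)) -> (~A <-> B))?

~A = 1 − 0.565 = 0.435
A <-> ~A = 1 − |0.565 − 0.435| = 1 − 0.130 = 0.870
(A <-> ~A) -> A = min(1, 1 − 0.870 + 0.565) = min(1, 0.695) = 0.695
B -> ((A <-> ~A) -> A) = min(1, 1 − 0.089 + 0.695) = min(1, 1.606) = 1.000
~A <-> B = 1 − |0.435 − 0.089| = 1 − 0.346 = 0.654
(B -> ((A <-> ~A) -> A)) -> (~A <-> B) = min(1, 1 − 1.000 + 0.654) = min(1, 0.654) = 0.654
~((B -> ((A <-> ~A) -> A)) -> (~A <-> B)) = 1 − 0.654 = 0.346

0.346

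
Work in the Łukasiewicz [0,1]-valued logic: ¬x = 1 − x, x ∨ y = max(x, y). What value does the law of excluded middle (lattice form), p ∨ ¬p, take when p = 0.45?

0.55

¬p = 1 − 0.45 = 0.55
p ∨ ¬p = max(0.45, 0.55) = 0.55
(The value 0.55 < 1 shows this instance is not satisfied; not a Ł∞-tautology — its value is max(a, 1−a).)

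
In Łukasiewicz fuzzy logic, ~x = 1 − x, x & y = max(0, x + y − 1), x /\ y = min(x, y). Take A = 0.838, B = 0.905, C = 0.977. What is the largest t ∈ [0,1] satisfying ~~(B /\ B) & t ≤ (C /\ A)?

0.933

B /\ B = min(0.905, 0.905) = 0.905
~(B /\ B) = 1 − 0.905 = 0.095
~~(B /\ B) = 1 − 0.095 = 0.905
So the left factor is ~~(B /\ B) = 0.905.
C /\ A = min(0.977, 0.838) = 0.838
So the right-hand bound is C /\ A = 0.838.
The residuum of the Łukasiewicz t-norm gives the supremum: min(1, 1 − 0.905 + 0.838).
1 − 0.905 + 0.838 = 0.933, so t = min(1, 0.933) = 0.933.
Check: 0.905 & 0.933 = max(0, 0.838) = 0.838 ≤ 0.838.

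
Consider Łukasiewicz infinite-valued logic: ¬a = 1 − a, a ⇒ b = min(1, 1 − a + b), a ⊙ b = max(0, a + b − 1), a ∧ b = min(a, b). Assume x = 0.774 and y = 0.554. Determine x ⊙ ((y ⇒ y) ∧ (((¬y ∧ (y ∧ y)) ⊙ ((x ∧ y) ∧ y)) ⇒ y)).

0.774

y ⇒ y = min(1, 1 − 0.554 + 0.554) = min(1, 1.000) = 1.000
¬y = 1 − 0.554 = 0.446
y ∧ y = min(0.554, 0.554) = 0.554
¬y ∧ (y ∧ y) = min(0.446, 0.554) = 0.446
x ∧ y = min(0.774, 0.554) = 0.554
(x ∧ y) ∧ y = min(0.554, 0.554) = 0.554
(¬y ∧ (y ∧ y)) ⊙ ((x ∧ y) ∧ y) = max(0, 0.446 + 0.554 − 1) = max(0, 0.000) = 0.000
((¬y ∧ (y ∧ y)) ⊙ ((x ∧ y) ∧ y)) ⇒ y = min(1, 1 − 0.000 + 0.554) = min(1, 1.554) = 1.000
(y ⇒ y) ∧ (((¬y ∧ (y ∧ y)) ⊙ ((x ∧ y) ∧ y)) ⇒ y) = min(1.000, 1.000) = 1.000
x ⊙ ((y ⇒ y) ∧ (((¬y ∧ (y ∧ y)) ⊙ ((x ∧ y) ∧ y)) ⇒ y)) = max(0, 0.774 + 1.000 − 1) = max(0, 0.774) = 0.774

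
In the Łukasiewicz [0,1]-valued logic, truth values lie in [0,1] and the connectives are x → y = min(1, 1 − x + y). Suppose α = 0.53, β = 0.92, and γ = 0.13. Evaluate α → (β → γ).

0.68

β → γ = min(1, 1 − 0.92 + 0.13) = min(1, 0.21) = 0.21
α → (β → γ) = min(1, 1 − 0.53 + 0.21) = min(1, 0.68) = 0.68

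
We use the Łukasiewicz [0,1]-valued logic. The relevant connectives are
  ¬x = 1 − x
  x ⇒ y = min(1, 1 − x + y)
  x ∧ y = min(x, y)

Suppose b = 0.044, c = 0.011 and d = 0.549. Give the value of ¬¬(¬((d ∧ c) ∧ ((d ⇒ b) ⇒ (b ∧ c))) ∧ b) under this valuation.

d ∧ c = min(0.549, 0.011) = 0.011
d ⇒ b = min(1, 1 − 0.549 + 0.044) = min(1, 0.495) = 0.495
b ∧ c = min(0.044, 0.011) = 0.011
(d ⇒ b) ⇒ (b ∧ c) = min(1, 1 − 0.495 + 0.011) = min(1, 0.516) = 0.516
(d ∧ c) ∧ ((d ⇒ b) ⇒ (b ∧ c)) = min(0.011, 0.516) = 0.011
¬((d ∧ c) ∧ ((d ⇒ b) ⇒ (b ∧ c))) = 1 − 0.011 = 0.989
¬((d ∧ c) ∧ ((d ⇒ b) ⇒ (b ∧ c))) ∧ b = min(0.989, 0.044) = 0.044
¬(¬((d ∧ c) ∧ ((d ⇒ b) ⇒ (b ∧ c))) ∧ b) = 1 − 0.044 = 0.956
¬¬(¬((d ∧ c) ∧ ((d ⇒ b) ⇒ (b ∧ c))) ∧ b) = 1 − 0.956 = 0.044

0.044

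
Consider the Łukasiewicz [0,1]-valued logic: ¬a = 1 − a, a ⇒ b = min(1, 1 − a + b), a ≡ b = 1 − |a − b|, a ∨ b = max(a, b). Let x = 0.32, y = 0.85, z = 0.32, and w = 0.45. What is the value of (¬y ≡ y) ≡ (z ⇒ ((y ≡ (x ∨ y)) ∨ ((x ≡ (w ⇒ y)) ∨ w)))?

¬y = 1 − 0.85 = 0.15
¬y ≡ y = 1 − |0.15 − 0.85| = 1 − 0.70 = 0.30
x ∨ y = max(0.32, 0.85) = 0.85
y ≡ (x ∨ y) = 1 − |0.85 − 0.85| = 1 − 0.00 = 1.00
w ⇒ y = min(1, 1 − 0.45 + 0.85) = min(1, 1.40) = 1.00
x ≡ (w ⇒ y) = 1 − |0.32 − 1.00| = 1 − 0.68 = 0.32
(x ≡ (w ⇒ y)) ∨ w = max(0.32, 0.45) = 0.45
(y ≡ (x ∨ y)) ∨ ((x ≡ (w ⇒ y)) ∨ w) = max(1.00, 0.45) = 1.00
z ⇒ ((y ≡ (x ∨ y)) ∨ ((x ≡ (w ⇒ y)) ∨ w)) = min(1, 1 − 0.32 + 1.00) = min(1, 1.68) = 1.00
(¬y ≡ y) ≡ (z ⇒ ((y ≡ (x ∨ y)) ∨ ((x ≡ (w ⇒ y)) ∨ w))) = 1 − |0.30 − 1.00| = 1 − 0.70 = 0.30

0.30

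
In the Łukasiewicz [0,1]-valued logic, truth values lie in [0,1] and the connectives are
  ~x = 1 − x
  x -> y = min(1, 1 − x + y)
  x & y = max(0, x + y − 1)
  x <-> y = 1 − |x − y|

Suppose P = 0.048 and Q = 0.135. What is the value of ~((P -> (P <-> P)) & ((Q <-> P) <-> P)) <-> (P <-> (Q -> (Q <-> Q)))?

0.183

P <-> P = 1 − |0.048 − 0.048| = 1 − 0.000 = 1.000
P -> (P <-> P) = min(1, 1 − 0.048 + 1.000) = min(1, 1.952) = 1.000
Q <-> P = 1 − |0.135 − 0.048| = 1 − 0.087 = 0.913
(Q <-> P) <-> P = 1 − |0.913 − 0.048| = 1 − 0.865 = 0.135
(P -> (P <-> P)) & ((Q <-> P) <-> P) = max(0, 1.000 + 0.135 − 1) = max(0, 0.135) = 0.135
~((P -> (P <-> P)) & ((Q <-> P) <-> P)) = 1 − 0.135 = 0.865
Q <-> Q = 1 − |0.135 − 0.135| = 1 − 0.000 = 1.000
Q -> (Q <-> Q) = min(1, 1 − 0.135 + 1.000) = min(1, 1.865) = 1.000
P <-> (Q -> (Q <-> Q)) = 1 − |0.048 − 1.000| = 1 − 0.952 = 0.048
~((P -> (P <-> P)) & ((Q <-> P) <-> P)) <-> (P <-> (Q -> (Q <-> Q))) = 1 − |0.865 − 0.048| = 1 − 0.817 = 0.183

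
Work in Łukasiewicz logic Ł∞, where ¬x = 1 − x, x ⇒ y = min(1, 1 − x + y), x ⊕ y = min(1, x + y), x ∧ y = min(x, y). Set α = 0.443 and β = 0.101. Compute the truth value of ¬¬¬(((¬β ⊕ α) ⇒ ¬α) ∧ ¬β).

0.443

¬β = 1 − 0.101 = 0.899
¬β ⊕ α = min(1, 0.899 + 0.443) = min(1, 1.342) = 1.000
¬α = 1 − 0.443 = 0.557
(¬β ⊕ α) ⇒ ¬α = min(1, 1 − 1.000 + 0.557) = min(1, 0.557) = 0.557
((¬β ⊕ α) ⇒ ¬α) ∧ ¬β = min(0.557, 0.899) = 0.557
¬(((¬β ⊕ α) ⇒ ¬α) ∧ ¬β) = 1 − 0.557 = 0.443
¬¬(((¬β ⊕ α) ⇒ ¬α) ∧ ¬β) = 1 − 0.443 = 0.557
¬¬¬(((¬β ⊕ α) ⇒ ¬α) ∧ ¬β) = 1 − 0.557 = 0.443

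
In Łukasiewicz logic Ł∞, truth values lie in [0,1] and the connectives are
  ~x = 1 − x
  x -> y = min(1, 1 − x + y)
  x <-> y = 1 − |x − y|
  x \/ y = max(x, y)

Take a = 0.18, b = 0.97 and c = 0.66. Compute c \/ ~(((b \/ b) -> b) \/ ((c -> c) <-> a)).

0.66

b \/ b = max(0.97, 0.97) = 0.97
(b \/ b) -> b = min(1, 1 − 0.97 + 0.97) = min(1, 1.00) = 1.00
c -> c = min(1, 1 − 0.66 + 0.66) = min(1, 1.00) = 1.00
(c -> c) <-> a = 1 − |1.00 − 0.18| = 1 − 0.82 = 0.18
((b \/ b) -> b) \/ ((c -> c) <-> a) = max(1.00, 0.18) = 1.00
~(((b \/ b) -> b) \/ ((c -> c) <-> a)) = 1 − 1.00 = 0.00
c \/ ~(((b \/ b) -> b) \/ ((c -> c) <-> a)) = max(0.66, 0.00) = 0.66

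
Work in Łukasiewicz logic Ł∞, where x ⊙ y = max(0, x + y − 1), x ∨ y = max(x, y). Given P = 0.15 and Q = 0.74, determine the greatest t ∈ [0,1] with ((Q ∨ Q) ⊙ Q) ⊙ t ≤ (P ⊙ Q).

0.52

Q ∨ Q = max(0.74, 0.74) = 0.74
(Q ∨ Q) ⊙ Q = max(0, 0.74 + 0.74 − 1) = max(0, 0.48) = 0.48
So the left factor is (Q ∨ Q) ⊙ Q = 0.48.
P ⊙ Q = max(0, 0.15 + 0.74 − 1) = max(0, -0.11) = 0.00
So the right-hand bound is P ⊙ Q = 0.00.
The residuum of the Łukasiewicz t-norm gives the supremum: min(1, 1 − 0.48 + 0.00).
1 − 0.48 + 0.00 = 0.52, so t = min(1, 0.52) = 0.52.
Check: 0.48 ⊙ 0.52 = max(0, 0.00) = 0.00 ≤ 0.00.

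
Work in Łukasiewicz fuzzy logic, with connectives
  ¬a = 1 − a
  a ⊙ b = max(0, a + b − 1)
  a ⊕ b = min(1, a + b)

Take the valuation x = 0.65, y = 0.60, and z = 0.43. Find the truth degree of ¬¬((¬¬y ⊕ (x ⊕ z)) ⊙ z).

¬y = 1 − 0.60 = 0.40
¬¬y = 1 − 0.40 = 0.60
x ⊕ z = min(1, 0.65 + 0.43) = min(1, 1.08) = 1.00
¬¬y ⊕ (x ⊕ z) = min(1, 0.60 + 1.00) = min(1, 1.60) = 1.00
(¬¬y ⊕ (x ⊕ z)) ⊙ z = max(0, 1.00 + 0.43 − 1) = max(0, 0.43) = 0.43
¬((¬¬y ⊕ (x ⊕ z)) ⊙ z) = 1 − 0.43 = 0.57
¬¬((¬¬y ⊕ (x ⊕ z)) ⊙ z) = 1 − 0.57 = 0.43

0.43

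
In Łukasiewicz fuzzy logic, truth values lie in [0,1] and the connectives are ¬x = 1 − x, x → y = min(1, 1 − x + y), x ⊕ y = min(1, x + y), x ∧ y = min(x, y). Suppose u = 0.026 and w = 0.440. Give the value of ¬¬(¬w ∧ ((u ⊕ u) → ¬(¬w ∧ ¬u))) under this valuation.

¬w = 1 − 0.440 = 0.560
u ⊕ u = min(1, 0.026 + 0.026) = min(1, 0.052) = 0.052
¬u = 1 − 0.026 = 0.974
¬w ∧ ¬u = min(0.560, 0.974) = 0.560
¬(¬w ∧ ¬u) = 1 − 0.560 = 0.440
(u ⊕ u) → ¬(¬w ∧ ¬u) = min(1, 1 − 0.052 + 0.440) = min(1, 1.388) = 1.000
¬w ∧ ((u ⊕ u) → ¬(¬w ∧ ¬u)) = min(0.560, 1.000) = 0.560
¬(¬w ∧ ((u ⊕ u) → ¬(¬w ∧ ¬u))) = 1 − 0.560 = 0.440
¬¬(¬w ∧ ((u ⊕ u) → ¬(¬w ∧ ¬u))) = 1 − 0.440 = 0.560

0.560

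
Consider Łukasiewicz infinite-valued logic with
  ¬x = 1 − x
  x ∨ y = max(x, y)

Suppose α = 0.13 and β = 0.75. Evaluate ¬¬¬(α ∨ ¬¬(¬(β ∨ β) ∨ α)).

0.75

β ∨ β = max(0.75, 0.75) = 0.75
¬(β ∨ β) = 1 − 0.75 = 0.25
¬(β ∨ β) ∨ α = max(0.25, 0.13) = 0.25
¬(¬(β ∨ β) ∨ α) = 1 − 0.25 = 0.75
¬¬(¬(β ∨ β) ∨ α) = 1 − 0.75 = 0.25
α ∨ ¬¬(¬(β ∨ β) ∨ α) = max(0.13, 0.25) = 0.25
¬(α ∨ ¬¬(¬(β ∨ β) ∨ α)) = 1 − 0.25 = 0.75
¬¬(α ∨ ¬¬(¬(β ∨ β) ∨ α)) = 1 − 0.75 = 0.25
¬¬¬(α ∨ ¬¬(¬(β ∨ β) ∨ α)) = 1 − 0.25 = 0.75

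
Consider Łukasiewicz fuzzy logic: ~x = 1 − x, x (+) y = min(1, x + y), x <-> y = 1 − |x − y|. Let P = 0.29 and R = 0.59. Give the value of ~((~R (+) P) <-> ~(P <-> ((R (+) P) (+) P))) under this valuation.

0.01

~R = 1 − 0.59 = 0.41
~R (+) P = min(1, 0.41 + 0.29) = min(1, 0.70) = 0.70
R (+) P = min(1, 0.59 + 0.29) = min(1, 0.88) = 0.88
(R (+) P) (+) P = min(1, 0.88 + 0.29) = min(1, 1.17) = 1.00
P <-> ((R (+) P) (+) P) = 1 − |0.29 − 1.00| = 1 − 0.71 = 0.29
~(P <-> ((R (+) P) (+) P)) = 1 − 0.29 = 0.71
(~R (+) P) <-> ~(P <-> ((R (+) P) (+) P)) = 1 − |0.70 − 0.71| = 1 − 0.01 = 0.99
~((~R (+) P) <-> ~(P <-> ((R (+) P) (+) P))) = 1 − 0.99 = 0.01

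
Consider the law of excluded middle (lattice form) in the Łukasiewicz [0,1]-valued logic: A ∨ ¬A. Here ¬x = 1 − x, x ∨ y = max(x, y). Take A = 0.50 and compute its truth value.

¬A = 1 − 0.50 = 0.50
A ∨ ¬A = max(0.50, 0.50) = 0.50
(The value 0.50 < 1 shows this instance is not satisfied; not a Ł∞-tautology — its value is max(a, 1−a).)

0.50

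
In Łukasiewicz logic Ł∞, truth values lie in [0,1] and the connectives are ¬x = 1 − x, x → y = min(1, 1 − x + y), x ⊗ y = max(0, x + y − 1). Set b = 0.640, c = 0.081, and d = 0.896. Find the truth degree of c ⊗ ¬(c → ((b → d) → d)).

b → d = min(1, 1 − 0.640 + 0.896) = min(1, 1.256) = 1.000
(b → d) → d = min(1, 1 − 1.000 + 0.896) = min(1, 0.896) = 0.896
c → ((b → d) → d) = min(1, 1 − 0.081 + 0.896) = min(1, 1.815) = 1.000
¬(c → ((b → d) → d)) = 1 − 1.000 = 0.000
c ⊗ ¬(c → ((b → d) → d)) = max(0, 0.081 + 0.000 − 1) = max(0, -0.919) = 0.000

0.000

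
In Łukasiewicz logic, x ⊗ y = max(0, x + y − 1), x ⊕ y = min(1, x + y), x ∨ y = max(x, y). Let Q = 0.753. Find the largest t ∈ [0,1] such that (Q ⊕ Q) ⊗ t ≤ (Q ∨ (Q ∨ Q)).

Q ⊕ Q = min(1, 0.753 + 0.753) = min(1, 1.506) = 1.000
So the left factor is Q ⊕ Q = 1.000.
Q ∨ Q = max(0.753, 0.753) = 0.753
Q ∨ (Q ∨ Q) = max(0.753, 0.753) = 0.753
So the right-hand bound is Q ∨ (Q ∨ Q) = 0.753.
The residuum of the Łukasiewicz t-norm gives the supremum: min(1, 1 − 1.000 + 0.753).
1 − 1.000 + 0.753 = 0.753, so t = min(1, 0.753) = 0.753.
Check: 1.000 ⊗ 0.753 = max(0, 0.753) = 0.753 ≤ 0.753.

0.753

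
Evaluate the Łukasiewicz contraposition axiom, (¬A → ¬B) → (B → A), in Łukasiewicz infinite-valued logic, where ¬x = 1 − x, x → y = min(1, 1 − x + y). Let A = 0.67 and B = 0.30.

¬A = 1 − 0.67 = 0.33
¬B = 1 − 0.30 = 0.70
¬A → ¬B = min(1, 1 − 0.33 + 0.70) = min(1, 1.37) = 1.00
B → A = min(1, 1 − 0.30 + 0.67) = min(1, 1.37) = 1.00
(¬A → ¬B) → (B → A) = min(1, 1 − 1.00 + 1.00) = min(1, 1.00) = 1.00
(As expected: an axiom of Ł∞, always 1.)

1.00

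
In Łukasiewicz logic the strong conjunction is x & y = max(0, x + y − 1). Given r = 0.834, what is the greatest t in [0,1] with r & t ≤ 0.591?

0.757

The residuum of the Łukasiewicz t-norm gives the supremum: min(1, 1 − 0.834 + 0.591).
1 − 0.834 + 0.591 = 0.757, so t = min(1, 0.757) = 0.757.
Check: 0.834 & 0.757 = max(0, 0.591) = 0.591 ≤ 0.591.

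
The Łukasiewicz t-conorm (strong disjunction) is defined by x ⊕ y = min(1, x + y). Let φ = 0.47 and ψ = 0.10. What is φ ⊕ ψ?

φ ⊕ ψ = min(1, 0.47 + 0.10) = min(1, 0.57) = 0.57
For comparison, the Gödel t-conorm max(x, y) would give 0.47.

0.57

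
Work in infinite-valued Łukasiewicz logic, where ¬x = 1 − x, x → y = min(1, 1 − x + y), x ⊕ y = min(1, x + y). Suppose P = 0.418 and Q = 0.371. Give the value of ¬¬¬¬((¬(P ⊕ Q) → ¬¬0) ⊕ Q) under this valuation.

1.000

P ⊕ Q = min(1, 0.418 + 0.371) = min(1, 0.789) = 0.789
¬(P ⊕ Q) = 1 − 0.789 = 0.211
¬0 = 1 − 0.000 = 1.000
¬¬0 = 1 − 1.000 = 0.000
¬(P ⊕ Q) → ¬¬0 = min(1, 1 − 0.211 + 0.000) = min(1, 0.789) = 0.789
(¬(P ⊕ Q) → ¬¬0) ⊕ Q = min(1, 0.789 + 0.371) = min(1, 1.160) = 1.000
¬((¬(P ⊕ Q) → ¬¬0) ⊕ Q) = 1 − 1.000 = 0.000
¬¬((¬(P ⊕ Q) → ¬¬0) ⊕ Q) = 1 − 0.000 = 1.000
¬¬¬((¬(P ⊕ Q) → ¬¬0) ⊕ Q) = 1 − 1.000 = 0.000
¬¬¬¬((¬(P ⊕ Q) → ¬¬0) ⊕ Q) = 1 − 0.000 = 1.000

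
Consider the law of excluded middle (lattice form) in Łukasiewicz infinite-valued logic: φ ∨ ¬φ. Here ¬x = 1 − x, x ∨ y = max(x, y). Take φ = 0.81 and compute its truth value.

¬φ = 1 − 0.81 = 0.19
φ ∨ ¬φ = max(0.81, 0.19) = 0.81
(The value 0.81 < 1 shows this instance is not satisfied; not a Ł∞-tautology — its value is max(a, 1−a).)

0.81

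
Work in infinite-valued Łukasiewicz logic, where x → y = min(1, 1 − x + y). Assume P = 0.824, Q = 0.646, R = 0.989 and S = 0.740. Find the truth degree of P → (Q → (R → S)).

R → S = min(1, 1 − 0.989 + 0.740) = min(1, 0.751) = 0.751
Q → (R → S) = min(1, 1 − 0.646 + 0.751) = min(1, 1.105) = 1.000
P → (Q → (R → S)) = min(1, 1 − 0.824 + 1.000) = min(1, 1.176) = 1.000

1.000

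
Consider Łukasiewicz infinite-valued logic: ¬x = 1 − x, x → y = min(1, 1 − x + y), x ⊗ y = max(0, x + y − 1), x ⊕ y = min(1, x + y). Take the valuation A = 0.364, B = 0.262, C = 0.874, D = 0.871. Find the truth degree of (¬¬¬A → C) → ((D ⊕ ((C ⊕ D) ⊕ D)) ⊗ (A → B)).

0.898

¬A = 1 − 0.364 = 0.636
¬¬A = 1 − 0.636 = 0.364
¬¬¬A = 1 − 0.364 = 0.636
¬¬¬A → C = min(1, 1 − 0.636 + 0.874) = min(1, 1.238) = 1.000
C ⊕ D = min(1, 0.874 + 0.871) = min(1, 1.745) = 1.000
(C ⊕ D) ⊕ D = min(1, 1.000 + 0.871) = min(1, 1.871) = 1.000
D ⊕ ((C ⊕ D) ⊕ D) = min(1, 0.871 + 1.000) = min(1, 1.871) = 1.000
A → B = min(1, 1 − 0.364 + 0.262) = min(1, 0.898) = 0.898
(D ⊕ ((C ⊕ D) ⊕ D)) ⊗ (A → B) = max(0, 1.000 + 0.898 − 1) = max(0, 0.898) = 0.898
(¬¬¬A → C) → ((D ⊕ ((C ⊕ D) ⊕ D)) ⊗ (A → B)) = min(1, 1 − 1.000 + 0.898) = min(1, 0.898) = 0.898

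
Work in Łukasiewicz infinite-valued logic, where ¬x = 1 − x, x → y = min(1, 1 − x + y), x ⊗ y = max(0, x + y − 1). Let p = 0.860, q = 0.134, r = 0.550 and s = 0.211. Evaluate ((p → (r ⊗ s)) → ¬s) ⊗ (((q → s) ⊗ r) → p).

r ⊗ s = max(0, 0.550 + 0.211 − 1) = max(0, -0.239) = 0.000
p → (r ⊗ s) = min(1, 1 − 0.860 + 0.000) = min(1, 0.140) = 0.140
¬s = 1 − 0.211 = 0.789
(p → (r ⊗ s)) → ¬s = min(1, 1 − 0.140 + 0.789) = min(1, 1.649) = 1.000
q → s = min(1, 1 − 0.134 + 0.211) = min(1, 1.077) = 1.000
(q → s) ⊗ r = max(0, 1.000 + 0.550 − 1) = max(0, 0.550) = 0.550
((q → s) ⊗ r) → p = min(1, 1 − 0.550 + 0.860) = min(1, 1.310) = 1.000
((p → (r ⊗ s)) → ¬s) ⊗ (((q → s) ⊗ r) → p) = max(0, 1.000 + 1.000 − 1) = max(0, 1.000) = 1.000

1.000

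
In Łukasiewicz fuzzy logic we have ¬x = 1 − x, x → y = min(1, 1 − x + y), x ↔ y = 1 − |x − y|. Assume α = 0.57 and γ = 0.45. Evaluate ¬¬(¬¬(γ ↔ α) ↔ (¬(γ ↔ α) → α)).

γ ↔ α = 1 − |0.45 − 0.57| = 1 − 0.12 = 0.88
¬(γ ↔ α) = 1 − 0.88 = 0.12
¬¬(γ ↔ α) = 1 − 0.12 = 0.88
¬(γ ↔ α) → α = min(1, 1 − 0.12 + 0.57) = min(1, 1.45) = 1.00
¬¬(γ ↔ α) ↔ (¬(γ ↔ α) → α) = 1 − |0.88 − 1.00| = 1 − 0.12 = 0.88
¬(¬¬(γ ↔ α) ↔ (¬(γ ↔ α) → α)) = 1 − 0.88 = 0.12
¬¬(¬¬(γ ↔ α) ↔ (¬(γ ↔ α) → α)) = 1 − 0.12 = 0.88

0.88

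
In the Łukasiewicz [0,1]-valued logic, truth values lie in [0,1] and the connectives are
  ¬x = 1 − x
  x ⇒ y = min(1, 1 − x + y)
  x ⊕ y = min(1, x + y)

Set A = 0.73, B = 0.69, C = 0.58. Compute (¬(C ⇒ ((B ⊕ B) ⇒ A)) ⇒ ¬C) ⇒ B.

0.69

B ⊕ B = min(1, 0.69 + 0.69) = min(1, 1.38) = 1.00
(B ⊕ B) ⇒ A = min(1, 1 − 1.00 + 0.73) = min(1, 0.73) = 0.73
C ⇒ ((B ⊕ B) ⇒ A) = min(1, 1 − 0.58 + 0.73) = min(1, 1.15) = 1.00
¬(C ⇒ ((B ⊕ B) ⇒ A)) = 1 − 1.00 = 0.00
¬C = 1 − 0.58 = 0.42
¬(C ⇒ ((B ⊕ B) ⇒ A)) ⇒ ¬C = min(1, 1 − 0.00 + 0.42) = min(1, 1.42) = 1.00
(¬(C ⇒ ((B ⊕ B) ⇒ A)) ⇒ ¬C) ⇒ B = min(1, 1 − 1.00 + 0.69) = min(1, 0.69) = 0.69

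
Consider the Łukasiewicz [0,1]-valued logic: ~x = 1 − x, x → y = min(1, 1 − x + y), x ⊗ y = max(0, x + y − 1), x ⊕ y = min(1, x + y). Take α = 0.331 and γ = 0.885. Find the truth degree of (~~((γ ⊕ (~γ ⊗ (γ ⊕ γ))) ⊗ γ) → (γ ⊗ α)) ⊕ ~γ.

~γ = 1 − 0.885 = 0.115
γ ⊕ γ = min(1, 0.885 + 0.885) = min(1, 1.770) = 1.000
~γ ⊗ (γ ⊕ γ) = max(0, 0.115 + 1.000 − 1) = max(0, 0.115) = 0.115
γ ⊕ (~γ ⊗ (γ ⊕ γ)) = min(1, 0.885 + 0.115) = min(1, 1.000) = 1.000
(γ ⊕ (~γ ⊗ (γ ⊕ γ))) ⊗ γ = max(0, 1.000 + 0.885 − 1) = max(0, 0.885) = 0.885
~((γ ⊕ (~γ ⊗ (γ ⊕ γ))) ⊗ γ) = 1 − 0.885 = 0.115
~~((γ ⊕ (~γ ⊗ (γ ⊕ γ))) ⊗ γ) = 1 − 0.115 = 0.885
γ ⊗ α = max(0, 0.885 + 0.331 − 1) = max(0, 0.216) = 0.216
~~((γ ⊕ (~γ ⊗ (γ ⊕ γ))) ⊗ γ) → (γ ⊗ α) = min(1, 1 − 0.885 + 0.216) = min(1, 0.331) = 0.331
(~~((γ ⊕ (~γ ⊗ (γ ⊕ γ))) ⊗ γ) → (γ ⊗ α)) ⊕ ~γ = min(1, 0.331 + 0.115) = min(1, 0.446) = 0.446

0.446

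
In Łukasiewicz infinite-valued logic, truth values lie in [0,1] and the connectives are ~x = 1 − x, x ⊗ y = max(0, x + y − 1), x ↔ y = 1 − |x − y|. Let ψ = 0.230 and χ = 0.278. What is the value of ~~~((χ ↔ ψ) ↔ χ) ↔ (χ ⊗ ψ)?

χ ↔ ψ = 1 − |0.278 − 0.230| = 1 − 0.048 = 0.952
(χ ↔ ψ) ↔ χ = 1 − |0.952 − 0.278| = 1 − 0.674 = 0.326
~((χ ↔ ψ) ↔ χ) = 1 − 0.326 = 0.674
~~((χ ↔ ψ) ↔ χ) = 1 − 0.674 = 0.326
~~~((χ ↔ ψ) ↔ χ) = 1 − 0.326 = 0.674
χ ⊗ ψ = max(0, 0.278 + 0.230 − 1) = max(0, -0.492) = 0.000
~~~((χ ↔ ψ) ↔ χ) ↔ (χ ⊗ ψ) = 1 − |0.674 − 0.000| = 1 − 0.674 = 0.326

0.326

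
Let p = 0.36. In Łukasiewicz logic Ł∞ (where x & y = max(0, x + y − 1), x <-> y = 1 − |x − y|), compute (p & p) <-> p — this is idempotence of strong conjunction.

0.64

p & p = max(0, 0.36 + 0.36 − 1) = max(0, -0.28) = 0.00
(p & p) <-> p = 1 − |0.00 − 0.36| = 1 − 0.36 = 0.64
(The value 0.64 < 1 shows this instance is not satisfied; fails in Ł∞ since a ⊗ a = max(0, 2a−1) ≠ a in general.)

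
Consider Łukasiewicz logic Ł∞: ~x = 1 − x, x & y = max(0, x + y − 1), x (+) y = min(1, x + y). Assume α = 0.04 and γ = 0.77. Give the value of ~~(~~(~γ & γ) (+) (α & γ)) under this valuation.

~γ = 1 − 0.77 = 0.23
~γ & γ = max(0, 0.23 + 0.77 − 1) = max(0, 0.00) = 0.00
~(~γ & γ) = 1 − 0.00 = 1.00
~~(~γ & γ) = 1 − 1.00 = 0.00
α & γ = max(0, 0.04 + 0.77 − 1) = max(0, -0.19) = 0.00
~~(~γ & γ) (+) (α & γ) = min(1, 0.00 + 0.00) = min(1, 0.00) = 0.00
~(~~(~γ & γ) (+) (α & γ)) = 1 − 0.00 = 1.00
~~(~~(~γ & γ) (+) (α & γ)) = 1 − 1.00 = 0.00

0.00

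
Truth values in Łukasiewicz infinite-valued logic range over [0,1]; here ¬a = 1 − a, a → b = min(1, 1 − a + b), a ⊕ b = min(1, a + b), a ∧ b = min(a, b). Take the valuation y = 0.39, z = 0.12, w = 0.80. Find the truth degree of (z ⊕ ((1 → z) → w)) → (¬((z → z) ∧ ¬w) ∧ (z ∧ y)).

0.12

1 → z = min(1, 1 − 1.00 + 0.12) = min(1, 0.12) = 0.12
(1 → z) → w = min(1, 1 − 0.12 + 0.80) = min(1, 1.68) = 1.00
z ⊕ ((1 → z) → w) = min(1, 0.12 + 1.00) = min(1, 1.12) = 1.00
z → z = min(1, 1 − 0.12 + 0.12) = min(1, 1.00) = 1.00
¬w = 1 − 0.80 = 0.20
(z → z) ∧ ¬w = min(1.00, 0.20) = 0.20
¬((z → z) ∧ ¬w) = 1 − 0.20 = 0.80
z ∧ y = min(0.12, 0.39) = 0.12
¬((z → z) ∧ ¬w) ∧ (z ∧ y) = min(0.80, 0.12) = 0.12
(z ⊕ ((1 → z) → w)) → (¬((z → z) ∧ ¬w) ∧ (z ∧ y)) = min(1, 1 − 1.00 + 0.12) = min(1, 0.12) = 0.12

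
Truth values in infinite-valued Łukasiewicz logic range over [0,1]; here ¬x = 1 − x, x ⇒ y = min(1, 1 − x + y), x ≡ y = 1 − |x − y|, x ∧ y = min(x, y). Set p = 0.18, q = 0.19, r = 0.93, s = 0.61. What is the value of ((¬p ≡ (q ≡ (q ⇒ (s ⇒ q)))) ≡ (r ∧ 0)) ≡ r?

¬p = 1 − 0.18 = 0.82
s ⇒ q = min(1, 1 − 0.61 + 0.19) = min(1, 0.58) = 0.58
q ⇒ (s ⇒ q) = min(1, 1 − 0.19 + 0.58) = min(1, 1.39) = 1.00
q ≡ (q ⇒ (s ⇒ q)) = 1 − |0.19 − 1.00| = 1 − 0.81 = 0.19
¬p ≡ (q ≡ (q ⇒ (s ⇒ q))) = 1 − |0.82 − 0.19| = 1 − 0.63 = 0.37
r ∧ 0 = min(0.93, 0.00) = 0.00
(¬p ≡ (q ≡ (q ⇒ (s ⇒ q)))) ≡ (r ∧ 0) = 1 − |0.37 − 0.00| = 1 − 0.37 = 0.63
((¬p ≡ (q ≡ (q ⇒ (s ⇒ q)))) ≡ (r ∧ 0)) ≡ r = 1 − |0.63 − 0.93| = 1 − 0.30 = 0.70

0.70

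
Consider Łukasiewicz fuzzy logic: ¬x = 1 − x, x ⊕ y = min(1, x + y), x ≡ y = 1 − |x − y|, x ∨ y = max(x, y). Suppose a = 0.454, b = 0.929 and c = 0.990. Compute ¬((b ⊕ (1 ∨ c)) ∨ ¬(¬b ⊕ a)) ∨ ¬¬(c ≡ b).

1 ∨ c = max(1.000, 0.990) = 1.000
b ⊕ (1 ∨ c) = min(1, 0.929 + 1.000) = min(1, 1.929) = 1.000
¬b = 1 − 0.929 = 0.071
¬b ⊕ a = min(1, 0.071 + 0.454) = min(1, 0.525) = 0.525
¬(¬b ⊕ a) = 1 − 0.525 = 0.475
(b ⊕ (1 ∨ c)) ∨ ¬(¬b ⊕ a) = max(1.000, 0.475) = 1.000
¬((b ⊕ (1 ∨ c)) ∨ ¬(¬b ⊕ a)) = 1 − 1.000 = 0.000
c ≡ b = 1 − |0.990 − 0.929| = 1 − 0.061 = 0.939
¬(c ≡ b) = 1 − 0.939 = 0.061
¬¬(c ≡ b) = 1 − 0.061 = 0.939
¬((b ⊕ (1 ∨ c)) ∨ ¬(¬b ⊕ a)) ∨ ¬¬(c ≡ b) = max(0.000, 0.939) = 0.939

0.939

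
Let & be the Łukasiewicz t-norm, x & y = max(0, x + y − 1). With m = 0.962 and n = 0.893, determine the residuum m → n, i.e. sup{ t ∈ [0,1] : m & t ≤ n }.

The residuum of the Łukasiewicz t-norm gives the supremum: min(1, 1 − 0.962 + 0.893).
1 − 0.962 + 0.893 = 0.931, so t = min(1, 0.931) = 0.931.
Check: 0.962 & 0.931 = max(0, 0.893) = 0.893 ≤ 0.893.

0.931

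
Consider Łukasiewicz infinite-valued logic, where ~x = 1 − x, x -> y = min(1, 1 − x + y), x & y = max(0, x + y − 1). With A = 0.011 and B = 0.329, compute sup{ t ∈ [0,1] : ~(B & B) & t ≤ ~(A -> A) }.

0.000

B & B = max(0, 0.329 + 0.329 − 1) = max(0, -0.342) = 0.000
~(B & B) = 1 − 0.000 = 1.000
So the left factor is ~(B & B) = 1.000.
A -> A = min(1, 1 − 0.011 + 0.011) = min(1, 1.000) = 1.000
~(A -> A) = 1 − 1.000 = 0.000
So the right-hand bound is ~(A -> A) = 0.000.
The residuum of the Łukasiewicz t-norm gives the supremum: min(1, 1 − 1.000 + 0.000).
1 − 1.000 + 0.000 = 0.000, so t = min(1, 0.000) = 0.000.
Check: 1.000 & 0.000 = max(0, 0.000) = 0.000 ≤ 0.000.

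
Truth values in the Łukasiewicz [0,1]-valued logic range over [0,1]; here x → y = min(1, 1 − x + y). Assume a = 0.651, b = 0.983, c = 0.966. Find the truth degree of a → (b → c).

b → c = min(1, 1 − 0.983 + 0.966) = min(1, 0.983) = 0.983
a → (b → c) = min(1, 1 − 0.651 + 0.983) = min(1, 1.332) = 1.000

1.000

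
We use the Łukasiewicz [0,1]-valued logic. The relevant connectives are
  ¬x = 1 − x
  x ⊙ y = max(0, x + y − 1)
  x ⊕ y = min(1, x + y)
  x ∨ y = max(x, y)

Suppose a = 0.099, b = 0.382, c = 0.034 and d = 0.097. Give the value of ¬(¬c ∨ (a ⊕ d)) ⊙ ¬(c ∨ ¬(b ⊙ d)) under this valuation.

0.000

¬c = 1 − 0.034 = 0.966
a ⊕ d = min(1, 0.099 + 0.097) = min(1, 0.196) = 0.196
¬c ∨ (a ⊕ d) = max(0.966, 0.196) = 0.966
¬(¬c ∨ (a ⊕ d)) = 1 − 0.966 = 0.034
b ⊙ d = max(0, 0.382 + 0.097 − 1) = max(0, -0.521) = 0.000
¬(b ⊙ d) = 1 − 0.000 = 1.000
c ∨ ¬(b ⊙ d) = max(0.034, 1.000) = 1.000
¬(c ∨ ¬(b ⊙ d)) = 1 − 1.000 = 0.000
¬(¬c ∨ (a ⊕ d)) ⊙ ¬(c ∨ ¬(b ⊙ d)) = max(0, 0.034 + 0.000 − 1) = max(0, -0.966) = 0.000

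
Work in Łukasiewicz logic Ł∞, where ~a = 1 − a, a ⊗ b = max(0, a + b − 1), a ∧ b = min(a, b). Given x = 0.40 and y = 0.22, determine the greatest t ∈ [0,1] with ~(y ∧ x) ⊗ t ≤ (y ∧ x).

y ∧ x = min(0.22, 0.40) = 0.22
~(y ∧ x) = 1 − 0.22 = 0.78
So the left factor is ~(y ∧ x) = 0.78.
So the right-hand bound is y ∧ x = 0.22.
The residuum of the Łukasiewicz t-norm gives the supremum: min(1, 1 − 0.78 + 0.22).
1 − 0.78 + 0.22 = 0.44, so t = min(1, 0.44) = 0.44.
Check: 0.78 ⊗ 0.44 = max(0, 0.22) = 0.22 ≤ 0.22.

0.44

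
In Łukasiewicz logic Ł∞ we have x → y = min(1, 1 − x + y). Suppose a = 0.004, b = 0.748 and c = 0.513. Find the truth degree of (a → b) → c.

0.513

a → b = min(1, 1 − 0.004 + 0.748) = min(1, 1.744) = 1.000
(a → b) → c = min(1, 1 − 1.000 + 0.513) = min(1, 0.513) = 0.513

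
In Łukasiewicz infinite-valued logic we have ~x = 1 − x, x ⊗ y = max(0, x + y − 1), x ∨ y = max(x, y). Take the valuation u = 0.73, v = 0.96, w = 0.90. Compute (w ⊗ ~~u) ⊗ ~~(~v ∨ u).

0.36

~u = 1 − 0.73 = 0.27
~~u = 1 − 0.27 = 0.73
w ⊗ ~~u = max(0, 0.90 + 0.73 − 1) = max(0, 0.63) = 0.63
~v = 1 − 0.96 = 0.04
~v ∨ u = max(0.04, 0.73) = 0.73
~(~v ∨ u) = 1 − 0.73 = 0.27
~~(~v ∨ u) = 1 − 0.27 = 0.73
(w ⊗ ~~u) ⊗ ~~(~v ∨ u) = max(0, 0.63 + 0.73 − 1) = max(0, 0.36) = 0.36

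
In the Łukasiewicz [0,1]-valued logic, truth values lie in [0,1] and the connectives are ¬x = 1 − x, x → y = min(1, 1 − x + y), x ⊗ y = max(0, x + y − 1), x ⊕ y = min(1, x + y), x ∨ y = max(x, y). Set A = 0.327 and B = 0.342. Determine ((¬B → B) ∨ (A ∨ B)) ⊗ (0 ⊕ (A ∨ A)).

0.011

¬B = 1 − 0.342 = 0.658
¬B → B = min(1, 1 − 0.658 + 0.342) = min(1, 0.684) = 0.684
A ∨ B = max(0.327, 0.342) = 0.342
(¬B → B) ∨ (A ∨ B) = max(0.684, 0.342) = 0.684
A ∨ A = max(0.327, 0.327) = 0.327
0 ⊕ (A ∨ A) = min(1, 0.000 + 0.327) = min(1, 0.327) = 0.327
((¬B → B) ∨ (A ∨ B)) ⊗ (0 ⊕ (A ∨ A)) = max(0, 0.684 + 0.327 − 1) = max(0, 0.011) = 0.011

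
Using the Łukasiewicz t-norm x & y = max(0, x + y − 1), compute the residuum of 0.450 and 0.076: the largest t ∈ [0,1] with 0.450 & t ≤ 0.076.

0.626

The residuum of the Łukasiewicz t-norm gives the supremum: min(1, 1 − 0.450 + 0.076).
1 − 0.450 + 0.076 = 0.626, so t = min(1, 0.626) = 0.626.
Check: 0.450 & 0.626 = max(0, 0.076) = 0.076 ≤ 0.076.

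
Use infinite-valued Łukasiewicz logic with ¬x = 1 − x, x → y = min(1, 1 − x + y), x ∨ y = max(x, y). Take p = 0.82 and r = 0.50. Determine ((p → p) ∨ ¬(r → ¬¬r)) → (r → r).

p → p = min(1, 1 − 0.82 + 0.82) = min(1, 1.00) = 1.00
¬r = 1 − 0.50 = 0.50
¬¬r = 1 − 0.50 = 0.50
r → ¬¬r = min(1, 1 − 0.50 + 0.50) = min(1, 1.00) = 1.00
¬(r → ¬¬r) = 1 − 1.00 = 0.00
(p → p) ∨ ¬(r → ¬¬r) = max(1.00, 0.00) = 1.00
r → r = min(1, 1 − 0.50 + 0.50) = min(1, 1.00) = 1.00
((p → p) ∨ ¬(r → ¬¬r)) → (r → r) = min(1, 1 − 1.00 + 1.00) = min(1, 1.00) = 1.00

1.00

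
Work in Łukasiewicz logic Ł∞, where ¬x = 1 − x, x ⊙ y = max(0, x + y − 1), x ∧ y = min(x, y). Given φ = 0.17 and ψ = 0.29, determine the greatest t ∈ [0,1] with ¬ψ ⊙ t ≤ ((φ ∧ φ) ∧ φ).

¬ψ = 1 − 0.29 = 0.71
So the left factor is ¬ψ = 0.71.
φ ∧ φ = min(0.17, 0.17) = 0.17
(φ ∧ φ) ∧ φ = min(0.17, 0.17) = 0.17
So the right-hand bound is (φ ∧ φ) ∧ φ = 0.17.
The residuum of the Łukasiewicz t-norm gives the supremum: min(1, 1 − 0.71 + 0.17).
1 − 0.71 + 0.17 = 0.46, so t = min(1, 0.46) = 0.46.
Check: 0.71 ⊙ 0.46 = max(0, 0.17) = 0.17 ≤ 0.17.

0.46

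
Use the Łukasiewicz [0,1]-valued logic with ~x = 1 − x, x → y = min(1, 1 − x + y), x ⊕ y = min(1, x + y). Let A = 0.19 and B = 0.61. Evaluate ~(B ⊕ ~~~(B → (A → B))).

A → B = min(1, 1 − 0.19 + 0.61) = min(1, 1.42) = 1.00
B → (A → B) = min(1, 1 − 0.61 + 1.00) = min(1, 1.39) = 1.00
~(B → (A → B)) = 1 − 1.00 = 0.00
~~(B → (A → B)) = 1 − 0.00 = 1.00
~~~(B → (A → B)) = 1 − 1.00 = 0.00
B ⊕ ~~~(B → (A → B)) = min(1, 0.61 + 0.00) = min(1, 0.61) = 0.61
~(B ⊕ ~~~(B → (A → B))) = 1 − 0.61 = 0.39

0.39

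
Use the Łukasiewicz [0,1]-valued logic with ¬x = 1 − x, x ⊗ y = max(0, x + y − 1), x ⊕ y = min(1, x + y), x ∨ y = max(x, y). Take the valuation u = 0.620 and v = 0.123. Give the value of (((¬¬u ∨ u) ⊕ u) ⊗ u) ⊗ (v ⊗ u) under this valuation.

¬u = 1 − 0.620 = 0.380
¬¬u = 1 − 0.380 = 0.620
¬¬u ∨ u = max(0.620, 0.620) = 0.620
(¬¬u ∨ u) ⊕ u = min(1, 0.620 + 0.620) = min(1, 1.240) = 1.000
((¬¬u ∨ u) ⊕ u) ⊗ u = max(0, 1.000 + 0.620 − 1) = max(0, 0.620) = 0.620
v ⊗ u = max(0, 0.123 + 0.620 − 1) = max(0, -0.257) = 0.000
(((¬¬u ∨ u) ⊕ u) ⊗ u) ⊗ (v ⊗ u) = max(0, 0.620 + 0.000 − 1) = max(0, -0.380) = 0.000

0.000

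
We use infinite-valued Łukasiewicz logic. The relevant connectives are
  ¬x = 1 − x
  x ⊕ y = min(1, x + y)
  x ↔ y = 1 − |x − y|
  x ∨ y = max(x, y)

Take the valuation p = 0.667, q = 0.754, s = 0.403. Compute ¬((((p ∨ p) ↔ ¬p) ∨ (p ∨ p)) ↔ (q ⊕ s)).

p ∨ p = max(0.667, 0.667) = 0.667
¬p = 1 − 0.667 = 0.333
(p ∨ p) ↔ ¬p = 1 − |0.667 − 0.333| = 1 − 0.334 = 0.666
((p ∨ p) ↔ ¬p) ∨ (p ∨ p) = max(0.666, 0.667) = 0.667
q ⊕ s = min(1, 0.754 + 0.403) = min(1, 1.157) = 1.000
(((p ∨ p) ↔ ¬p) ∨ (p ∨ p)) ↔ (q ⊕ s) = 1 − |0.667 − 1.000| = 1 − 0.333 = 0.667
¬((((p ∨ p) ↔ ¬p) ∨ (p ∨ p)) ↔ (q ⊕ s)) = 1 − 0.667 = 0.333

0.333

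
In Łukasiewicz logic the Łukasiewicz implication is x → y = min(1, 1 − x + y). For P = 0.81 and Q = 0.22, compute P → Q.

0.41

P → Q = min(1, 1 − 0.81 + 0.22) = min(1, 0.41) = 0.41
For comparison, the Gödel implication (1 if x ≤ y else y) would give 0.22.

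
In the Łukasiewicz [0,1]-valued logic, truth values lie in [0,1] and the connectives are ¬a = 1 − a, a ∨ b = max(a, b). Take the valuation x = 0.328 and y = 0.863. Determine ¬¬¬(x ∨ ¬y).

0.672

¬y = 1 − 0.863 = 0.137
x ∨ ¬y = max(0.328, 0.137) = 0.328
¬(x ∨ ¬y) = 1 − 0.328 = 0.672
¬¬(x ∨ ¬y) = 1 − 0.672 = 0.328
¬¬¬(x ∨ ¬y) = 1 − 0.328 = 0.672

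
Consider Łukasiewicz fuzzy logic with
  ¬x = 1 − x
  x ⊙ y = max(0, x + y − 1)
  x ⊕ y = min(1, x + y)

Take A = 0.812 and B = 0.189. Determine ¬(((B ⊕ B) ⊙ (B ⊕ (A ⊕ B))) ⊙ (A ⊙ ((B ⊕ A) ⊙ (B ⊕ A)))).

B ⊕ B = min(1, 0.189 + 0.189) = min(1, 0.378) = 0.378
A ⊕ B = min(1, 0.812 + 0.189) = min(1, 1.001) = 1.000
B ⊕ (A ⊕ B) = min(1, 0.189 + 1.000) = min(1, 1.189) = 1.000
(B ⊕ B) ⊙ (B ⊕ (A ⊕ B)) = max(0, 0.378 + 1.000 − 1) = max(0, 0.378) = 0.378
B ⊕ A = min(1, 0.189 + 0.812) = min(1, 1.001) = 1.000
(B ⊕ A) ⊙ (B ⊕ A) = max(0, 1.000 + 1.000 − 1) = max(0, 1.000) = 1.000
A ⊙ ((B ⊕ A) ⊙ (B ⊕ A)) = max(0, 0.812 + 1.000 − 1) = max(0, 0.812) = 0.812
((B ⊕ B) ⊙ (B ⊕ (A ⊕ B))) ⊙ (A ⊙ ((B ⊕ A) ⊙ (B ⊕ A))) = max(0, 0.378 + 0.812 − 1) = max(0, 0.190) = 0.190
¬(((B ⊕ B) ⊙ (B ⊕ (A ⊕ B))) ⊙ (A ⊙ ((B ⊕ A) ⊙ (B ⊕ A)))) = 1 − 0.190 = 0.810

0.810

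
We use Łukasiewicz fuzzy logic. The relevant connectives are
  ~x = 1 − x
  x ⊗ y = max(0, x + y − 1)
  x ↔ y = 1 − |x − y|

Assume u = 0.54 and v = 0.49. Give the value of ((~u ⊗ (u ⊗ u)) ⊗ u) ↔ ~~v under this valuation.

~u = 1 − 0.54 = 0.46
u ⊗ u = max(0, 0.54 + 0.54 − 1) = max(0, 0.08) = 0.08
~u ⊗ (u ⊗ u) = max(0, 0.46 + 0.08 − 1) = max(0, -0.46) = 0.00
(~u ⊗ (u ⊗ u)) ⊗ u = max(0, 0.00 + 0.54 − 1) = max(0, -0.46) = 0.00
~v = 1 − 0.49 = 0.51
~~v = 1 − 0.51 = 0.49
((~u ⊗ (u ⊗ u)) ⊗ u) ↔ ~~v = 1 − |0.00 − 0.49| = 1 − 0.49 = 0.51

0.51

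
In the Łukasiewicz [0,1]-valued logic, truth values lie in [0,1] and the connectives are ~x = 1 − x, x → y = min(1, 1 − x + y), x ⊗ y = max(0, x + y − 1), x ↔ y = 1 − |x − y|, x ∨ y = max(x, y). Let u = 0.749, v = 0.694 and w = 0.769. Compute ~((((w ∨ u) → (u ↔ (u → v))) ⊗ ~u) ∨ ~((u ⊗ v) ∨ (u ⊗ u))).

0.498

w ∨ u = max(0.769, 0.749) = 0.769
u → v = min(1, 1 − 0.749 + 0.694) = min(1, 0.945) = 0.945
u ↔ (u → v) = 1 − |0.749 − 0.945| = 1 − 0.196 = 0.804
(w ∨ u) → (u ↔ (u → v)) = min(1, 1 − 0.769 + 0.804) = min(1, 1.035) = 1.000
~u = 1 − 0.749 = 0.251
((w ∨ u) → (u ↔ (u → v))) ⊗ ~u = max(0, 1.000 + 0.251 − 1) = max(0, 0.251) = 0.251
u ⊗ v = max(0, 0.749 + 0.694 − 1) = max(0, 0.443) = 0.443
u ⊗ u = max(0, 0.749 + 0.749 − 1) = max(0, 0.498) = 0.498
(u ⊗ v) ∨ (u ⊗ u) = max(0.443, 0.498) = 0.498
~((u ⊗ v) ∨ (u ⊗ u)) = 1 − 0.498 = 0.502
(((w ∨ u) → (u ↔ (u → v))) ⊗ ~u) ∨ ~((u ⊗ v) ∨ (u ⊗ u)) = max(0.251, 0.502) = 0.502
~((((w ∨ u) → (u ↔ (u → v))) ⊗ ~u) ∨ ~((u ⊗ v) ∨ (u ⊗ u))) = 1 − 0.502 = 0.498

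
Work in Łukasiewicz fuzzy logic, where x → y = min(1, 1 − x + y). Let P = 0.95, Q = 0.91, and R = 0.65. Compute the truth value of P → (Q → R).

Q → R = min(1, 1 − 0.91 + 0.65) = min(1, 0.74) = 0.74
P → (Q → R) = min(1, 1 − 0.95 + 0.74) = min(1, 0.79) = 0.79

0.79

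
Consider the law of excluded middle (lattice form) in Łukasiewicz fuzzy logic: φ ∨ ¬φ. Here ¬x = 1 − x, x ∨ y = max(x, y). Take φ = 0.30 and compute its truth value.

0.70

¬φ = 1 − 0.30 = 0.70
φ ∨ ¬φ = max(0.30, 0.70) = 0.70
(The value 0.70 < 1 shows this instance is not satisfied; not a Ł∞-tautology — its value is max(a, 1−a).)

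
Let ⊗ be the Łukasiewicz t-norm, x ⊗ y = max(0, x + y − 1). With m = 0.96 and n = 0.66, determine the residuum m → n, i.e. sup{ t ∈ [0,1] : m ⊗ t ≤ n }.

0.70

The residuum of the Łukasiewicz t-norm gives the supremum: min(1, 1 − 0.96 + 0.66).
1 − 0.96 + 0.66 = 0.70, so t = min(1, 0.70) = 0.70.
Check: 0.96 ⊗ 0.70 = max(0, 0.66) = 0.66 ≤ 0.66.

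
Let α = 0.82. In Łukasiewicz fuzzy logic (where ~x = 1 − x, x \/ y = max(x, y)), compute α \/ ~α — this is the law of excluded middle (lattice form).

0.82

~α = 1 − 0.82 = 0.18
α \/ ~α = max(0.82, 0.18) = 0.82
(The value 0.82 < 1 shows this instance is not satisfied; not a Ł∞-tautology — its value is max(a, 1−a).)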